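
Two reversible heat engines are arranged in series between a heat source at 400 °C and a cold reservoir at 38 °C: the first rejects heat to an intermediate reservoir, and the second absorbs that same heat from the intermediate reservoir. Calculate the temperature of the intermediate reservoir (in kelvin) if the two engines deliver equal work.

T_m ≈ 492 K

T_H = 400 °C → 400 + 273.15 = 673.15 K.
T_C = 38 °C → 38 + 273.15 = 311.15 K.
For reversible stages Q_m = Q_H·(T_m/T_H). Setting W₁ = Q_H(1 − T_m/T_H) equal to W₂ = Q_m(1 − T_C/T_m) = Q_H·(T_m − T_C)/T_H gives T_H − T_m = T_m − T_C, so T_m = (T_H + T_C)/2 = (673.15 + 311.15)/2 = 492 K.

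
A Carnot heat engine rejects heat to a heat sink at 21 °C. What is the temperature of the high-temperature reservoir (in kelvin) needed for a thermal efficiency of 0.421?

T_H ≈ 508 K

T_C = 21 °C → 21 + 273.15 = 294.15 K.
From η = 1 − T_C/T_H, solving for T_H gives T_H = T_C/(1 − η) = 294.15/(1 − 0.421) = 508 K.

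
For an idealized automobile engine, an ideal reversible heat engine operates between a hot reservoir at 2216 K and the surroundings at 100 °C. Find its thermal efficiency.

η ≈ 0.832

T_C = 100 °C → 100 + 273.15 = 373.15 K.
Since the cycle is reversible, η = 1 − T_C/T_H = 1 − 373.15/2216.00 = 0.832.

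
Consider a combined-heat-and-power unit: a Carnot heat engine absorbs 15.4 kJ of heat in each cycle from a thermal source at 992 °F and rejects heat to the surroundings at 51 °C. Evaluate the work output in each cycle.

W ≈ 9.21 kJ

T_H = 992 °F → (992 − 32) × 5/9 = 533.33 °C = 806.48 K.
T_C = 51 °C → 51 + 273.15 = 324.15 K.
Carnot efficiency: η = 1 − T_C/T_H = 1 − 324.15/806.48 = 0.5981.
W = η·Q_H = 0.5981 × 15.4 = 9.21 kJ.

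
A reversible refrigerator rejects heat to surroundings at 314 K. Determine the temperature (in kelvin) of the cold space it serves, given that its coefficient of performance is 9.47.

T_C ≈ 284 K

COP_R = T_C/(T_H − T_C) ⇒ T_C = T_H·COP_R/(1 + COP_R) = 314.00 × 9.47/(1 + 9.47) = 284 K.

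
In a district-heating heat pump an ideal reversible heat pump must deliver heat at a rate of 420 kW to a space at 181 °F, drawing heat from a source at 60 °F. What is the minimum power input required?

T_H = 181 °F → (181 − 32) × 5/9 = 82.78 °C = 355.93 K.
T_C = 60 °F → (60 − 32) × 5/9 = 15.56 °C = 288.71 K.
COP_HP = T_H/(T_H − T_C) = 355.93/67.22 = 5.2948.
W = Q_H/COP_HP = 420/5.2948 = 79.3 kW.

Ẇ_in ≈ 79.3 kW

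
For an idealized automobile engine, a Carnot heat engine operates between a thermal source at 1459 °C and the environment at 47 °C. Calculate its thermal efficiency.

η ≈ 0.815

T_H = 1459 °C → 1459 + 273.15 = 1732.15 K.
T_C = 47 °C → 47 + 273.15 = 320.15 K.
Carnot efficiency: η = 1 − T_C/T_H = 1 − 320.15/1732.15 = 0.815.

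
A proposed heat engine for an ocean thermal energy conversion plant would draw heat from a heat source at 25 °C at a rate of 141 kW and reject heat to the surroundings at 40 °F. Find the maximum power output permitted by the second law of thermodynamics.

Ẇ_max ≈ 9.72 kW

T_H = 25 °C → 25 + 273.15 = 298.15 K.
T_C = 40 °F → (40 − 32) × 5/9 = 4.44 °C = 277.59 K.
The second-law ceiling is the Carnot efficiency, η_max = 1 − T_C/T_H = 1 − 277.59/298.15 = 0.0689.
W_max = η_max · Q_H = 0.0689 × 141 = 9.72 kW.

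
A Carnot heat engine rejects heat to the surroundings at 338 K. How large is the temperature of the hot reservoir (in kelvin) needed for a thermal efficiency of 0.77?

T_H ≈ 1470 K

From η = 1 − T_C/T_H, solving for T_H gives T_H = T_C/(1 − η) = 338.00/(1 − 0.77) = 1470 K.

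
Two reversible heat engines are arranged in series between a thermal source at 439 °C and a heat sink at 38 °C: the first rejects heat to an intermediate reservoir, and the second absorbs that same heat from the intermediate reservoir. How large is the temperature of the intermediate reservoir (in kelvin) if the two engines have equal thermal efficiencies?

T_m ≈ 470.7 K

T_H = 439 °C → 439 + 273.15 = 712.15 K.
T_C = 38 °C → 38 + 273.15 = 311.15 K.
Equal efficiencies require 1 − T_m/T_H = 1 − T_C/T_m, i.e. T_m/T_H = T_C/T_m, so T_m = √(T_H·T_C) = √(712.15 × 311.15) = 470.7 K.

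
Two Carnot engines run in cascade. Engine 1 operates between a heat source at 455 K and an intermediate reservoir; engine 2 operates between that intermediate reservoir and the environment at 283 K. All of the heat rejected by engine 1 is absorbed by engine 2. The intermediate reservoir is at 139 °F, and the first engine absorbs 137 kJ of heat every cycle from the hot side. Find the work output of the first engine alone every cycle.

W₁ ≈ 36.9 kJ

T_m = 139 °F → (139 − 32) × 5/9 = 59.44 °C = 332.59 K.
First-stage efficiency η₁ = 1 − T_m/T_H = 1 − 332.59/455.00 = 0.2690.
W₁ = η₁·Q_H = 0.2690 × 137 = 36.9 kJ.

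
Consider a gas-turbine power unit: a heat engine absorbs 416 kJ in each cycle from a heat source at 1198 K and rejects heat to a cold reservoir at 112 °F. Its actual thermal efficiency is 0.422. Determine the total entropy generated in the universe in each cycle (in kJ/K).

ΔS_univ ≈ 0.410 kJ/K

T_C = 112 °F → (112 − 32) × 5/9 = 44.44 °C = 317.59 K.
W = η·Q_H = 0.422 × 416 = 175.6 kJ, so Q_C = Q_H − W = 240.4 kJ.
The hot reservoir loses entropy Q_H/T_H = 416/1198.00 = 0.3472 kJ/K; the cold reservoir gains Q_C/T_C = 240.4/317.59 = 0.7571 kJ/K.
ΔS_univ = −Q_H/T_H + Q_C/T_C = 0.410 kJ/K (> 0, since η = 0.422 < η_Carnot = 0.735).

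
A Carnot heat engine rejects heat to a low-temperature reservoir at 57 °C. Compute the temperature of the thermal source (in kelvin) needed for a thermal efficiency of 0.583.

T_H ≈ 792 K

T_C = 57 °C → 57 + 273.15 = 330.15 K.
From η = 1 − T_C/T_H, solving for T_H gives T_H = T_C/(1 − η) = 330.15/(1 − 0.583) = 792 K.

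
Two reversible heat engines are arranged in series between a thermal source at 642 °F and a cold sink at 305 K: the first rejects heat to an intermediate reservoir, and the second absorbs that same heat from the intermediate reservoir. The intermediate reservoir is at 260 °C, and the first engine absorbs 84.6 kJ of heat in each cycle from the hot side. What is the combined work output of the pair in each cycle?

T_H = 642 °F → (642 − 32) × 5/9 = 338.89 °C = 612.04 K.
Two reversible stages in series are equivalent to a single Carnot engine between T_H and T_C, so η_total = 1 − T_C/T_H = 1 − 305.00/612.04 = 0.5017.
W_total = η_total · Q_H = 0.5017 × 84.6 = 42.44 kJ.

W_total ≈ 42.44 kJ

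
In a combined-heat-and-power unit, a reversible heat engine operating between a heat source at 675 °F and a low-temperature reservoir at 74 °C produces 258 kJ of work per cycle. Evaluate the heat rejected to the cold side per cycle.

T_H = 675 °F → (675 − 32) × 5/9 = 357.22 °C = 630.37 K.
T_C = 74 °C → 74 + 273.15 = 347.15 K.
Since the cycle is reversible, η = 1 − T_C/T_H = 1 − 347.15/630.37 = 0.4493.
Since Q_C/Q_H = T_C/T_H and Q_H = W/η, Q_C = W·T_C/(T_H − T_C) = 258 × 347.15/283.22 = 316 kJ.

Q_C ≈ 316 kJ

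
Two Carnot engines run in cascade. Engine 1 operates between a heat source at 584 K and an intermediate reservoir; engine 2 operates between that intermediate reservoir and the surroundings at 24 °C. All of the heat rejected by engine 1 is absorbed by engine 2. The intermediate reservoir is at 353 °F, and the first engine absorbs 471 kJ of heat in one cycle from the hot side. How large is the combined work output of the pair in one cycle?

T_C = 24 °C → 24 + 273.15 = 297.15 K.
Two reversible stages in series are equivalent to a single Carnot engine between T_H and T_C, so η_total = 1 − T_C/T_H = 1 − 297.15/584.00 = 0.4912.
W_total = η_total · Q_H = 0.4912 × 471 = 231 kJ.

W_total ≈ 231 kJ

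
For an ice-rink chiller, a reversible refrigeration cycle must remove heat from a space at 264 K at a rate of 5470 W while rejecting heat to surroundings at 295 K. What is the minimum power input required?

COP_R = T_C/(T_H − T_C) = 264.00/31.00 = 8.5161.
W = Q_C/COP_R = 5470/8.5161 = 642 W.

Ẇ_in ≈ 642 W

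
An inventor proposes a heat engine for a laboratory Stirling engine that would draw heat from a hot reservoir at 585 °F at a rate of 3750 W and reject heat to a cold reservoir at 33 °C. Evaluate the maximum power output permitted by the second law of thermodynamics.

Ẇ_max ≈ 1770 W

T_H = 585 °F → (585 − 32) × 5/9 = 307.22 °C = 580.37 K.
T_C = 33 °C → 33 + 273.15 = 306.15 K.
The upper bound on efficiency is η_max = 1 − T_C/T_H = 1 − 306.15/580.37 = 0.4725.
W_max = η_max · Q_H = 0.4725 × 3750 = 1770 W.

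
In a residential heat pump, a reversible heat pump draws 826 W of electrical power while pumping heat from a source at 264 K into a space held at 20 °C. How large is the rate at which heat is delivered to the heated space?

T_H = 20 °C → 20 + 273.15 = 293.15 K.
The Carnot heat-pump COP is COP_HP = T_H/(T_H − T_C) = 293.15/29.15 = 10.0566.
Q_H = COP_HP · W = 10.0566 × 826 = 8310 W.

Q̇_H ≈ 8310 W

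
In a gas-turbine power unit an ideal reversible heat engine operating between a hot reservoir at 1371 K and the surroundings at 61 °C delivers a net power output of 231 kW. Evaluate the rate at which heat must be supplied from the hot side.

Q̇_H ≈ 305 kW

T_C = 61 °C → 61 + 273.15 = 334.15 K.
The Carnot efficiency is η = 1 − T_C/T_H = 1 − 334.15/1371.00 = 0.7563.
Q_H = W/η = 231/0.7563 = 305 kW.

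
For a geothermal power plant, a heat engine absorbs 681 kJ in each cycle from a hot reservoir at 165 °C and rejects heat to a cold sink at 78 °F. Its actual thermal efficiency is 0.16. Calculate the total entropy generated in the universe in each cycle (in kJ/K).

ΔS_univ ≈ 0.361 kJ/K

T_H = 165 °C → 165 + 273.15 = 438.15 K.
T_C = 78 °F → (78 − 32) × 5/9 = 25.56 °C = 298.71 K.
W = η·Q_H = 0.16 × 681 = 109.0 kJ, so Q_C = Q_H − W = 572.0 kJ.
Reservoir entropy changes: ΔS_H = −Q_H/T_H = −681/438.15 = -1.554 kJ/K and ΔS_C = +Q_C/T_C = 572.0/298.71 = 1.915 kJ/K.
ΔS_univ = −Q_H/T_H + Q_C/T_C = 0.361 kJ/K (> 0, since η = 0.16 < η_Carnot = 0.318).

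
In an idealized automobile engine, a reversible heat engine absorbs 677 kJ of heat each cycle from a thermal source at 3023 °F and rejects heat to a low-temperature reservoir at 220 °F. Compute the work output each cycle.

T_H = 3023 °F → (3023 − 32) × 5/9 = 1661.67 °C = 1934.82 K.
T_C = 220 °F → (220 − 32) × 5/9 = 104.44 °C = 377.59 K.
Since the cycle is reversible, η = 1 − T_C/T_H = 1 − 377.59/1934.82 = 0.8048.
W = η·Q_H = 0.8048 × 677 = 545 kJ.

W ≈ 545 kJ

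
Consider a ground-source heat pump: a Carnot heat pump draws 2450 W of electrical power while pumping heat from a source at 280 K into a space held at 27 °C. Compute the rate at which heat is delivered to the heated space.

Q̇_H ≈ 36490 W

T_H = 27 °C → 27 + 273.15 = 300.15 K.
For a reversible heat pump, COP_HP = T_H/(T_H − T_C) = 300.15/20.15 = 14.8958.
Q_H = COP_HP · W = 14.8958 × 2450 = 36490 W.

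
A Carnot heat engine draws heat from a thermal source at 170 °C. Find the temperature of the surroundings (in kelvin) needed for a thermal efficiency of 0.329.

T_C ≈ 297 K

T_H = 170 °C → 170 + 273.15 = 443.15 K.
From η = 1 − T_C/T_H, T_C = T_H·(1 − η) = 443.15 × (1 − 0.329) = 297 K.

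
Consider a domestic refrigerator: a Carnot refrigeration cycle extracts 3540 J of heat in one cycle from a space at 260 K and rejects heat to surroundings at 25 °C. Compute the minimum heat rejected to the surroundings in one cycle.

Q_H ≈ 4060 J

T_H = 25 °C → 25 + 273.15 = 298.15 K.
For a reversible cycle Q_H/Q_C = T_H/T_C, so Q_H = Q_C·T_H/T_C = 3540 × 298.15/260.00 = 4060 J.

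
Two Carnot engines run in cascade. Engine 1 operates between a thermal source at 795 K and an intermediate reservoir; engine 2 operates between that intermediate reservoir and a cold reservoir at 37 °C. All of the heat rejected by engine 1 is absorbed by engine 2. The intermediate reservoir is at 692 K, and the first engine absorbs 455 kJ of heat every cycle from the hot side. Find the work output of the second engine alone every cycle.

W₂ ≈ 218.5 kJ

T_C = 37 °C → 37 + 273.15 = 310.15 K.
Heat entering the second stage: Q_m = Q_H·(T_m/T_H) = 455 × 692.00/795.00 = 396.1 kJ.
Second-stage efficiency η₂ = 1 − T_C/T_m = 1 − 310.15/692.00 = 0.5518, so W₂ = η₂·Q_m = 218.5 kJ.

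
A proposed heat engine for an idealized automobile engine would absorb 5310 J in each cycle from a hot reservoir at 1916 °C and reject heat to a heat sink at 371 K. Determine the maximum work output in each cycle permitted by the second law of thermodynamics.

T_H = 1916 °C → 1916 + 273.15 = 2189.15 K.
The second-law ceiling is the Carnot efficiency, η_max = 1 − T_C/T_H = 1 − 371.00/2189.15 = 0.8305.
W_max = η_max · Q_H = 0.8305 × 5310 = 4410 J.

W_max ≈ 4410 J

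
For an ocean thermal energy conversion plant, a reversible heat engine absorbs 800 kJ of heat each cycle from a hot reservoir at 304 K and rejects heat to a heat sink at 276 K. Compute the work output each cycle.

W ≈ 73.68 kJ

Since the cycle is reversible, η = 1 − T_C/T_H = 1 − 276.00/304.00 = 0.0921.
W = η·Q_H = 0.0921 × 800 = 73.68 kJ.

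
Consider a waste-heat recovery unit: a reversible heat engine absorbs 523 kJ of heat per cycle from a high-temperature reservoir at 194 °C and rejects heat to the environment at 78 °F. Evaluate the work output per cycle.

T_H = 194 °C → 194 + 273.15 = 467.15 K.
T_C = 78 °F → (78 − 32) × 5/9 = 25.56 °C = 298.71 K.
The Carnot efficiency is η = 1 − T_C/T_H = 1 − 298.71/467.15 = 0.3606.
W = η·Q_H = 0.3606 × 523 = 189 kJ.

W ≈ 189 kJ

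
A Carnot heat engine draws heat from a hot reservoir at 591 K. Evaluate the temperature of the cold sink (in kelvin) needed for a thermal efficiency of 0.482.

T_C ≈ 306 K

From η = 1 − T_C/T_H, T_C = T_H·(1 − η) = 591.00 × (1 − 0.482) = 306 K.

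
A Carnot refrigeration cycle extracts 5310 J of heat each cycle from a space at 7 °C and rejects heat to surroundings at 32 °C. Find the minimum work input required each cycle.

T_H = 32 °C → 32 + 273.15 = 305.15 K.
T_C = 7 °C → 7 + 273.15 = 280.15 K.
COP_R = T_C/(T_H − T_C) = 280.15/25.00 = 11.2060.
W = Q_C/COP_R = 5310/11.2060 = 473.9 J.

W_in ≈ 473.9 J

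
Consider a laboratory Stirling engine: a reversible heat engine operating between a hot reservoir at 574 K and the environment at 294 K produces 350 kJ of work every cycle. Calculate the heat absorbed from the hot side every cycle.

η_rev = 1 − T_C/T_H = 1 − 294.00/574.00 = 0.4878.
Q_H = W/η = 350/0.4878 = 718 kJ.

Q_H ≈ 718 kJ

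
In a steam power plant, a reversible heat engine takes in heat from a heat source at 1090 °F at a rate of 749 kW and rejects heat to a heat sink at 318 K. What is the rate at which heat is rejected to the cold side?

Q̇_C ≈ 277 kW

T_H = 1090 °F → (1090 − 32) × 5/9 = 587.78 °C = 860.93 K.
The Carnot efficiency is η = 1 − T_C/T_H = 1 − 318.00/860.93 = 0.6306.
For a reversible cycle Q_C/Q_H = T_C/T_H, so Q_C = 749 × 318.00/860.93 = 277 kW.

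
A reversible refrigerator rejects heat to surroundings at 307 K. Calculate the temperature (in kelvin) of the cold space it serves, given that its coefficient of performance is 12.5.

T_C ≈ 284 K

COP_R = T_C/(T_H − T_C) ⇒ T_C = T_H·COP_R/(1 + COP_R) = 307.00 × 12.5/(1 + 12.5) = 284 K.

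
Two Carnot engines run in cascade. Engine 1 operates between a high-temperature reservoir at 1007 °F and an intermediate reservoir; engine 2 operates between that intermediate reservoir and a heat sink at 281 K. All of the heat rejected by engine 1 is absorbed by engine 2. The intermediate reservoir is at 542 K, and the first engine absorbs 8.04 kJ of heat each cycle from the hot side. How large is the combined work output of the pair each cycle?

W_total ≈ 5.27 kJ

T_H = 1007 °F → (1007 − 32) × 5/9 = 541.67 °C = 814.82 K.
Two reversible stages in series are equivalent to a single Carnot engine between T_H and T_C, so η_total = 1 − T_C/T_H = 1 − 281.00/814.82 = 0.6551.
W_total = η_total · Q_H = 0.6551 × 8.04 = 5.27 kJ.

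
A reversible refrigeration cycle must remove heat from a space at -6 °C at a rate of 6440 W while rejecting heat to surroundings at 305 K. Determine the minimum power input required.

T_C = -6 °C → -6 + 273.15 = 267.15 K.
For a reversible refrigerator, COP_R = T_C/(T_H − T_C) = 267.15/37.85 = 7.0581.
W = Q_C/COP_R = 6440/7.0581 = 912 W.

Ẇ_in ≈ 912 W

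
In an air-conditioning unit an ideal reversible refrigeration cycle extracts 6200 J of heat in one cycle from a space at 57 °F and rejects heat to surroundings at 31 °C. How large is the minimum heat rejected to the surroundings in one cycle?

Q_H ≈ 6570 J

T_H = 31 °C → 31 + 273.15 = 304.15 K.
T_C = 57 °F → (57 − 32) × 5/9 = 13.89 °C = 287.04 K.
For a reversible cycle Q_H/Q_C = T_H/T_C, so Q_H = Q_C·T_H/T_C = 6200 × 304.15/287.04 = 6570 J.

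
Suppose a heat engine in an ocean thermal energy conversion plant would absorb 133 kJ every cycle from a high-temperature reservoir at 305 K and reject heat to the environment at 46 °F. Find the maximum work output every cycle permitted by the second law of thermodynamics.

T_C = 46 °F → (46 − 32) × 5/9 = 7.78 °C = 280.93 K.
The second-law ceiling is the Carnot efficiency, η_max = 1 − T_C/T_H = 1 − 280.93/305.00 = 0.0789.
W_max = η_max · Q_H = 0.0789 × 133 = 10.5 kJ.

W_max ≈ 10.5 kJ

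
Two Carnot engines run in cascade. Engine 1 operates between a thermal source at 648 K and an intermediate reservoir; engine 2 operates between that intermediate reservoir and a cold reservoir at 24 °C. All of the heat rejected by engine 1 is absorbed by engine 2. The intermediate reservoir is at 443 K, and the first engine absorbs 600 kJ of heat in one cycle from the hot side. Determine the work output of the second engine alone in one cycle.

T_C = 24 °C → 24 + 273.15 = 297.15 K.
Heat entering the second stage: Q_m = Q_H·(T_m/T_H) = 600 × 443.00/648.00 = 410 kJ.
Second-stage efficiency η₂ = 1 − T_C/T_m = 1 − 297.15/443.00 = 0.3292, so W₂ = η₂·Q_m = 135 kJ.

W₂ ≈ 135 kJ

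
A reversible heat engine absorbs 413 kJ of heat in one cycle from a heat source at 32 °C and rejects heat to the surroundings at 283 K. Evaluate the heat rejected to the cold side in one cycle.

Q_C ≈ 383 kJ

T_H = 32 °C → 32 + 273.15 = 305.15 K.
For a reversible engine, η = 1 − T_C/T_H = 1 − 283.00/305.15 = 0.0726.
For a reversible cycle Q_C/Q_H = T_C/T_H, so Q_C = 413 × 283.00/305.15 = 383 kJ.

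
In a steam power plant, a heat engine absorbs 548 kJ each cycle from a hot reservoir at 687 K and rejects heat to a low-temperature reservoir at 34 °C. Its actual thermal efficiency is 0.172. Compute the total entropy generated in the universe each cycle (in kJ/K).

ΔS_univ ≈ 0.680 kJ/K

T_C = 34 °C → 34 + 273.15 = 307.15 K.
W = η·Q_H = 0.172 × 548 = 94.26 kJ, so Q_C = Q_H − W = 453.7 kJ.
Reservoir entropy changes: ΔS_H = −Q_H/T_H = −548/687.00 = -0.7977 kJ/K and ΔS_C = +Q_C/T_C = 453.7/307.15 = 1.477 kJ/K.
ΔS_univ = −Q_H/T_H + Q_C/T_C = 0.680 kJ/K (> 0, since η = 0.172 < η_Carnot = 0.553).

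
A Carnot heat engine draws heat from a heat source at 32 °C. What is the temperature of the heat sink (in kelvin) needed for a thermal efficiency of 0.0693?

T_C ≈ 284.0 K

T_H = 32 °C → 32 + 273.15 = 305.15 K.
From η = 1 − T_C/T_H, T_C = T_H·(1 − η) = 305.15 × (1 − 0.0693) = 284.0 K.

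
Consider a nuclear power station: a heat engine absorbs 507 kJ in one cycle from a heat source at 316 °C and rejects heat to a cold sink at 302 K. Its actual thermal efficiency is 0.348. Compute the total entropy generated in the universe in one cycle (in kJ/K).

ΔS_univ ≈ 0.234 kJ/K

T_H = 316 °C → 316 + 273.15 = 589.15 K.
W = η·Q_H = 0.348 × 507 = 176.4 kJ, so Q_C = Q_H − W = 330.6 kJ.
The hot reservoir loses entropy Q_H/T_H = 507/589.15 = 0.8606 kJ/K; the cold reservoir gains Q_C/T_C = 330.6/302.00 = 1.095 kJ/K.
ΔS_univ = −Q_H/T_H + Q_C/T_C = 0.234 kJ/K (> 0, since η = 0.348 < η_Carnot = 0.487).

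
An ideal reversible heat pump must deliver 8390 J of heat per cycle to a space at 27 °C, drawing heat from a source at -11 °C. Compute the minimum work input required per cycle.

T_H = 27 °C → 27 + 273.15 = 300.15 K.
T_C = -11 °C → -11 + 273.15 = 262.15 K.
COP_HP = T_H/(T_H − T_C) = 300.15/38.00 = 7.8987.
W = Q_H/COP_HP = 8390/7.8987 = 1060 J.

W_in ≈ 1060 J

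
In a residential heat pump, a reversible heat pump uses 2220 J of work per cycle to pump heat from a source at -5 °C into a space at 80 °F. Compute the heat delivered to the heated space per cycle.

Q_H ≈ 21000 J

T_H = 80 °F → (80 − 32) × 5/9 = 26.67 °C = 299.82 K.
T_C = -5 °C → -5 + 273.15 = 268.15 K.
The Carnot heat-pump COP is COP_HP = T_H/(T_H − T_C) = 299.82/31.67 = 9.4679.
Q_H = COP_HP · W = 9.4679 × 2220 = 21000 J.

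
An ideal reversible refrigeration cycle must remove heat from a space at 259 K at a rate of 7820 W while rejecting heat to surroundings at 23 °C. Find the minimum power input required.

Ẇ_in ≈ 1120 W

T_H = 23 °C → 23 + 273.15 = 296.15 K.
For a reversible refrigerator, COP_R = T_C/(T_H − T_C) = 259.00/37.15 = 6.9717.
W = Q_C/COP_R = 7820/6.9717 = 1120 W.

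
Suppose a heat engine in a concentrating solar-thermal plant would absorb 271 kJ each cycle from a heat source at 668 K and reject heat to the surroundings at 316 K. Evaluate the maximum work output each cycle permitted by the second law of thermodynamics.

W_max ≈ 143 kJ

The upper bound on efficiency is η_max = 1 − T_C/T_H = 1 − 316.00/668.00 = 0.5269.
W_max = η_max · Q_H = 0.5269 × 271 = 143 kJ.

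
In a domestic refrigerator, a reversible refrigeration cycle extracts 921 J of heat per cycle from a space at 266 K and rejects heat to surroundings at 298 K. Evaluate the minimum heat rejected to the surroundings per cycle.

Q_H ≈ 1030 J

For a reversible cycle Q_H/Q_C = T_H/T_C, so Q_H = Q_C·T_H/T_C = 921 × 298.00/266.00 = 1030 J.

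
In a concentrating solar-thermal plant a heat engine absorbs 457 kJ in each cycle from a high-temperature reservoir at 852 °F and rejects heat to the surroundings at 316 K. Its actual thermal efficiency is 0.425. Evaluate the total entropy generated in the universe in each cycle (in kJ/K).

T_H = 852 °F → (852 − 32) × 5/9 = 455.56 °C = 728.71 K.
W = η·Q_H = 0.425 × 457 = 194.2 kJ, so Q_C = Q_H − W = 262.8 kJ.
Entropy balance on the reservoirs: −Q_H/T_H = -0.6271 kJ/K, +Q_C/T_C = 0.8316 kJ/K.
ΔS_univ = −Q_H/T_H + Q_C/T_C = 0.204 kJ/K (> 0, since η = 0.425 < η_Carnot = 0.566).

ΔS_univ ≈ 0.204 kJ/K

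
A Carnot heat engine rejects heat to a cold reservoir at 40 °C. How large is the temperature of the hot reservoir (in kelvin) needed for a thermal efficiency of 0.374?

T_C = 40 °C → 40 + 273.15 = 313.15 K.
From η = 1 − T_C/T_H, solving for T_H gives T_H = T_C/(1 − η) = 313.15/(1 − 0.374) = 500 K.

T_H ≈ 500 K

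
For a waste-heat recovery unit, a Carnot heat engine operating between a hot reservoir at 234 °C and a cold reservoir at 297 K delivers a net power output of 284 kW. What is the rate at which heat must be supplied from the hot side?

Q̇_H ≈ 685.4 kW

T_H = 234 °C → 234 + 273.15 = 507.15 K.
Since the cycle is reversible, η = 1 − T_C/T_H = 1 − 297.00/507.15 = 0.4144.
Q_H = W/η = 284/0.4144 = 685.4 kW.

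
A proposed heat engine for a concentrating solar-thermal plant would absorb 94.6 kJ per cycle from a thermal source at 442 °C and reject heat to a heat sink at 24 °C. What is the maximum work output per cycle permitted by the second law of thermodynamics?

W_max ≈ 55.3 kJ

T_H = 442 °C → 442 + 273.15 = 715.15 K.
T_C = 24 °C → 24 + 273.15 = 297.15 K.
By the Carnot theorem, η_max = 1 − T_C/T_H = 1 − 297.15/715.15 = 0.5845.
W_max = η_max · Q_H = 0.5845 × 94.6 = 55.3 kJ.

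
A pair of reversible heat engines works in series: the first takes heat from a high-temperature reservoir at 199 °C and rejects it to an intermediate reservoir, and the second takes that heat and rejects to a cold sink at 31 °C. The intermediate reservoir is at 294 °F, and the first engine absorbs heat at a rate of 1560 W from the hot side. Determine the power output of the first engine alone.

T_H = 199 °C → 199 + 273.15 = 472.15 K.
T_C = 31 °C → 31 + 273.15 = 304.15 K.
T_m = 294 °F → (294 − 32) × 5/9 = 145.56 °C = 418.71 K.
First-stage efficiency η₁ = 1 − T_m/T_H = 1 − 418.71/472.15 = 0.1132.
W₁ = η₁·Q_H = 0.1132 × 1560 = 177 W.

Ẇ₁ ≈ 177 W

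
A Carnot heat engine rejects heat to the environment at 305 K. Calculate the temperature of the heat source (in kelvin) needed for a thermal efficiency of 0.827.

T_H ≈ 1760 K

From η = 1 − T_C/T_H, solving for T_H gives T_H = T_C/(1 − η) = 305.00/(1 − 0.827) = 1760 K.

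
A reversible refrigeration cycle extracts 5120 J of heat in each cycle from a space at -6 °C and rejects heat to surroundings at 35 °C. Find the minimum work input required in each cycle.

T_H = 35 °C → 35 + 273.15 = 308.15 K.
T_C = -6 °C → -6 + 273.15 = 267.15 K.
Carnot COP: COP_R = T_C/(T_H − T_C) = 267.15/41.00 = 6.5159.
W = Q_C/COP_R = 5120/6.5159 = 786 J.

W_in ≈ 786 J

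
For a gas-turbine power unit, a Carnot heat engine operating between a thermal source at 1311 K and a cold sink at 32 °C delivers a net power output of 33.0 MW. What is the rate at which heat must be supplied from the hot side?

Q̇_H ≈ 43.01 MW

T_C = 32 °C → 32 + 273.15 = 305.15 K.
Carnot efficiency: η = 1 − T_C/T_H = 1 − 305.15/1311.00 = 0.7672.
Q_H = W/η = 33.0/0.7672 = 43.01 MW.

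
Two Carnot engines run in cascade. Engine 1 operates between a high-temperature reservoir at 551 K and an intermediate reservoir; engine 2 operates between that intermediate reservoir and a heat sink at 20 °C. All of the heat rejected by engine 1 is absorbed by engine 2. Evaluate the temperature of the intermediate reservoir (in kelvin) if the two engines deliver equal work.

T_m ≈ 422 K

T_C = 20 °C → 20 + 273.15 = 293.15 K.
For reversible stages Q_m = Q_H·(T_m/T_H). Setting W₁ = Q_H(1 − T_m/T_H) equal to W₂ = Q_m(1 − T_C/T_m) = Q_H·(T_m − T_C)/T_H gives T_H − T_m = T_m − T_C, so T_m = (T_H + T_C)/2 = (551.00 + 293.15)/2 = 422 K.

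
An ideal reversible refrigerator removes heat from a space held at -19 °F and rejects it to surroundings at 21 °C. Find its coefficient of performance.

COP_R ≈ 4.96

T_H = 21 °C → 21 + 273.15 = 294.15 K.
T_C = -19 °F → (-19 − 32) × 5/9 = -28.33 °C = 244.82 K.
Carnot COP: COP_R = T_C/(T_H − T_C) = 244.82/(294.15 − 244.82) = 4.96.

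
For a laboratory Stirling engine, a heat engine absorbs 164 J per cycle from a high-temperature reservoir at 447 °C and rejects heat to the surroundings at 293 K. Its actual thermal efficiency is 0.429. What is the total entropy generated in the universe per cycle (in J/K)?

ΔS_univ ≈ 0.0919 J/K

T_H = 447 °C → 447 + 273.15 = 720.15 K.
W = η·Q_H = 0.429 × 164 = 70.36 J, so Q_C = Q_H − W = 93.64 J.
The hot reservoir loses entropy Q_H/T_H = 164/720.15 = 0.2277 J/K; the cold reservoir gains Q_C/T_C = 93.64/293.00 = 0.3196 J/K.
ΔS_univ = −Q_H/T_H + Q_C/T_C = 0.0919 J/K (> 0, since η = 0.429 < η_Carnot = 0.593).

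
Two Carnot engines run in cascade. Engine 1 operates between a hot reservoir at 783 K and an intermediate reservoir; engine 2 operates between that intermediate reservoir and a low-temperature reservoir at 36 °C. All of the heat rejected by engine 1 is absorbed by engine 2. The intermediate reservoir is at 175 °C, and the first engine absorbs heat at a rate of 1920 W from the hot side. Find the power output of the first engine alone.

T_C = 36 °C → 36 + 273.15 = 309.15 K.
T_m = 175 °C → 175 + 273.15 = 448.15 K.
First-stage efficiency η₁ = 1 − T_m/T_H = 1 − 448.15/783.00 = 0.4277.
W₁ = η₁·Q_H = 0.4277 × 1920 = 821 W.

Ẇ₁ ≈ 821 W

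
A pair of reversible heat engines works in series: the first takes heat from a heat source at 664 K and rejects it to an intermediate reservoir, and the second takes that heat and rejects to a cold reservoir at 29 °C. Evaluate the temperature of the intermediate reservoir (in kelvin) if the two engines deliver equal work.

T_C = 29 °C → 29 + 273.15 = 302.15 K.
For reversible stages Q_m = Q_H·(T_m/T_H). Setting W₁ = Q_H(1 − T_m/T_H) equal to W₂ = Q_m(1 − T_C/T_m) = Q_H·(T_m − T_C)/T_H gives T_H − T_m = T_m − T_C, so T_m = (T_H + T_C)/2 = (664.00 + 302.15)/2 = 483 K.

T_m ≈ 483 K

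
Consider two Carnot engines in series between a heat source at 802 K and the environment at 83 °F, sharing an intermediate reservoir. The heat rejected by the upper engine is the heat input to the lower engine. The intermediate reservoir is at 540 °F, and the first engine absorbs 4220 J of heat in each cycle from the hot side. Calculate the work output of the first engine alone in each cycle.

W₁ ≈ 1298 J

T_C = 83 °F → (83 − 32) × 5/9 = 28.33 °C = 301.48 K.
T_m = 540 °F → (540 − 32) × 5/9 = 282.22 °C = 555.37 K.
First-stage efficiency η₁ = 1 − T_m/T_H = 1 − 555.37/802.00 = 0.3075.
W₁ = η₁·Q_H = 0.3075 × 4220 = 1298 J.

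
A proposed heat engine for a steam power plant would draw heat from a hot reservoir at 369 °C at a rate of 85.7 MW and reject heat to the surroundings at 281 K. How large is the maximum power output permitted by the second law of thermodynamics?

T_H = 369 °C → 369 + 273.15 = 642.15 K.
The second-law ceiling is the Carnot efficiency, η_max = 1 − T_C/T_H = 1 − 281.00/642.15 = 0.5624.
W_max = η_max · Q_H = 0.5624 × 85.7 = 48.20 MW.

Ẇ_max ≈ 48.20 MW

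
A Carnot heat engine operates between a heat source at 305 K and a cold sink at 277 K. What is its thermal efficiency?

η ≈ 0.0918

The Carnot efficiency is η = 1 − T_C/T_H = 1 − 277.00/305.00 = 0.0918.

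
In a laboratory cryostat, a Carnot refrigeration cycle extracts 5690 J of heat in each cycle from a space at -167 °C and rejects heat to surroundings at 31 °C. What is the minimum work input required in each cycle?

T_H = 31 °C → 31 + 273.15 = 304.15 K.
T_C = -167 °C → -167 + 273.15 = 106.15 K.
COP_R = T_C/(T_H − T_C) = 106.15/198.00 = 0.5361.
W = Q_C/COP_R = 5690/0.5361 = 10600 J.

W_in ≈ 10600 J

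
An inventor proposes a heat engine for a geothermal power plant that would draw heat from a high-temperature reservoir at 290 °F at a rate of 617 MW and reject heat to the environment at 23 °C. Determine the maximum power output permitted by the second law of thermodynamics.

Ẇ_max ≈ 178.3 MW

T_H = 290 °F → (290 − 32) × 5/9 = 143.33 °C = 416.48 K.
T_C = 23 °C → 23 + 273.15 = 296.15 K.
No engine can exceed the Carnot limit: η_max = 1 − T_C/T_H = 1 − 296.15/416.48 = 0.2889.
W_max = η_max · Q_H = 0.2889 × 617 = 178.3 MW.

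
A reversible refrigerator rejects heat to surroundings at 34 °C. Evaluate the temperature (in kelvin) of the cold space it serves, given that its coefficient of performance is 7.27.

T_H = 34 °C → 34 + 273.15 = 307.15 K.
COP_R = T_C/(T_H − T_C) ⇒ T_C = T_H·COP_R/(1 + COP_R) = 307.15 × 7.27/(1 + 7.27) = 270 K.

T_C ≈ 270 K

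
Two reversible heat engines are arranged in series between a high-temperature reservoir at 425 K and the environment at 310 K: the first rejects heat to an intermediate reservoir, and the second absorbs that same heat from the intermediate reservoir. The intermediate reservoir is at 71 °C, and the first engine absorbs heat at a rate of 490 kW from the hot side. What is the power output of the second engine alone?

Ẇ₂ ≈ 39.4 kW

T_m = 71 °C → 71 + 273.15 = 344.15 K.
Heat entering the second stage: Q_m = Q_H·(T_m/T_H) = 490 × 344.15/425.00 = 397 kW.
Second-stage efficiency η₂ = 1 − T_C/T_m = 1 − 310.00/344.15 = 0.0992, so W₂ = η₂·Q_m = 39.4 kW.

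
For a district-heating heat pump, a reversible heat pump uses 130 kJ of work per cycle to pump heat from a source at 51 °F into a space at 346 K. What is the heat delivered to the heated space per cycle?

Q_H ≈ 722.1 kJ

T_C = 51 °F → (51 − 32) × 5/9 = 10.56 °C = 283.71 K.
COP_HP = T_H/(T_H − T_C) = 346.00/62.29 = 5.5543.
Q_H = COP_HP · W = 5.5543 × 130 = 722.1 kJ.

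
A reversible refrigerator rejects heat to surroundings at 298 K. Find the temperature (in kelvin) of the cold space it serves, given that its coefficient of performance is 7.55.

T_C ≈ 263.1 K

COP_R = T_C/(T_H − T_C) ⇒ T_C = T_H·COP_R/(1 + COP_R) = 298.00 × 7.55/(1 + 7.55) = 263.1 K.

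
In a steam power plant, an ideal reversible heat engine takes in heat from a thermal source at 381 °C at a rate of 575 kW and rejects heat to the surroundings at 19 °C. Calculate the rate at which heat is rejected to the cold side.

T_H = 381 °C → 381 + 273.15 = 654.15 K.
T_C = 19 °C → 19 + 273.15 = 292.15 K.
For a reversible engine, η = 1 − T_C/T_H = 1 − 292.15/654.15 = 0.5534.
For a reversible cycle Q_C/Q_H = T_C/T_H, so Q_C = 575 × 292.15/654.15 = 257 kW.

Q̇_C ≈ 257 kW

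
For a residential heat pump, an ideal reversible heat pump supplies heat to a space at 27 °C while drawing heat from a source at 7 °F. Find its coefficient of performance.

COP_HP ≈ 7.34

T_H = 27 °C → 27 + 273.15 = 300.15 K.
T_C = 7 °F → (7 − 32) × 5/9 = -13.89 °C = 259.26 K.
Reversible heating COP: COP_HP = T_H/(T_H − T_C) = 300.15/(300.15 − 259.26) = 7.34.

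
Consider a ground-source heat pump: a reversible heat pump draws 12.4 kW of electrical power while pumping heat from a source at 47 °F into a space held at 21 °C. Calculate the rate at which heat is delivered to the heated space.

Q̇_H ≈ 288.0 kW

T_H = 21 °C → 21 + 273.15 = 294.15 K.
T_C = 47 °F → (47 − 32) × 5/9 = 8.33 °C = 281.48 K.
The Carnot heat-pump COP is COP_HP = T_H/(T_H − T_C) = 294.15/12.67 = 23.2224.
Q_H = COP_HP · W = 23.2224 × 12.4 = 288.0 kW.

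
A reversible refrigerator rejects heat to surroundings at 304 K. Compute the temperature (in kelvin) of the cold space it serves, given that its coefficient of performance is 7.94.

T_C ≈ 270.0 K

COP_R = T_C/(T_H − T_C) ⇒ T_C = T_H·COP_R/(1 + COP_R) = 304.00 × 7.94/(1 + 7.94) = 270.0 K.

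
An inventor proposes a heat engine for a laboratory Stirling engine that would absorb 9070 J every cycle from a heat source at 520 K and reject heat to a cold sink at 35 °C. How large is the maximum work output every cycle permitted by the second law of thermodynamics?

T_C = 35 °C → 35 + 273.15 = 308.15 K.
By the Carnot theorem, η_max = 1 − T_C/T_H = 1 − 308.15/520.00 = 0.4074.
W_max = η_max · Q_H = 0.4074 × 9070 = 3700 J.

W_max ≈ 3700 J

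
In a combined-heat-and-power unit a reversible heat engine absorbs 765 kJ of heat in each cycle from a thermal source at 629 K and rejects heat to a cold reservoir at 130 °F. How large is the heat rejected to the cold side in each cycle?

Q_C ≈ 398 kJ

T_C = 130 °F → (130 − 32) × 5/9 = 54.44 °C = 327.59 K.
Carnot efficiency: η = 1 − T_C/T_H = 1 − 327.59/629.00 = 0.4792.
For a reversible cycle Q_C/Q_H = T_C/T_H, so Q_C = 765 × 327.59/629.00 = 398 kJ.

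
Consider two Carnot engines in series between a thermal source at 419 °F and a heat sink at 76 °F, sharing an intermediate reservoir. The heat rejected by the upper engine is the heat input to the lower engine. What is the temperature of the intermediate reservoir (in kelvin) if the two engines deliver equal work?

T_m ≈ 393 K

T_H = 419 °F → (419 − 32) × 5/9 = 215.00 °C = 488.15 K.
T_C = 76 °F → (76 − 32) × 5/9 = 24.44 °C = 297.59 K.
For reversible stages Q_m = Q_H·(T_m/T_H). Setting W₁ = Q_H(1 − T_m/T_H) equal to W₂ = Q_m(1 − T_C/T_m) = Q_H·(T_m − T_C)/T_H gives T_H − T_m = T_m − T_C, so T_m = (T_H + T_C)/2 = (488.15 + 297.59)/2 = 393 K.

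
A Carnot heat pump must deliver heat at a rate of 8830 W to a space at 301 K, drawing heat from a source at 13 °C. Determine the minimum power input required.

Ẇ_in ≈ 436 W

T_C = 13 °C → 13 + 273.15 = 286.15 K.
COP_HP = T_H/(T_H − T_C) = 301.00/14.85 = 20.2694.
W = Q_H/COP_HP = 8830/20.2694 = 436 W.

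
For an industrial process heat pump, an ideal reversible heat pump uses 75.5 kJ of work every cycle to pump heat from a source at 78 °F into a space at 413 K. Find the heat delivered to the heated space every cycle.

T_C = 78 °F → (78 − 32) × 5/9 = 25.56 °C = 298.71 K.
The Carnot heat-pump COP is COP_HP = T_H/(T_H − T_C) = 413.00/114.29 = 3.6135.
Q_H = COP_HP · W = 3.6135 × 75.5 = 273 kJ.

Q_H ≈ 273 kJ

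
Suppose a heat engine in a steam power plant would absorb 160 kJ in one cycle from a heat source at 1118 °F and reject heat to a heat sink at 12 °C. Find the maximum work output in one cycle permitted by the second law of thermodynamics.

T_H = 1118 °F → (1118 − 32) × 5/9 = 603.33 °C = 876.48 K.
T_C = 12 °C → 12 + 273.15 = 285.15 K.
The upper bound on efficiency is η_max = 1 − T_C/T_H = 1 − 285.15/876.48 = 0.6747.
W_max = η_max · Q_H = 0.6747 × 160 = 108 kJ.

W_max ≈ 108 kJ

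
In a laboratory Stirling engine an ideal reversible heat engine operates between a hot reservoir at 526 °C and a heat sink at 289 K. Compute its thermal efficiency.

η ≈ 0.638

T_H = 526 °C → 526 + 273.15 = 799.15 K.
Carnot efficiency: η = 1 − T_C/T_H = 1 − 289.00/799.15 = 0.638.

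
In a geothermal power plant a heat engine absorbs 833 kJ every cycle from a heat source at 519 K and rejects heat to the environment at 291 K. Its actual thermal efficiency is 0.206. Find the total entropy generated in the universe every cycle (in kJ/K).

ΔS_univ ≈ 0.668 kJ/K

W = η·Q_H = 0.206 × 833 = 171.6 kJ, so Q_C = Q_H − W = 661.4 kJ.
The hot reservoir loses entropy Q_H/T_H = 833/519.00 = 1.605 kJ/K; the cold reservoir gains Q_C/T_C = 661.4/291.00 = 2.273 kJ/K.
ΔS_univ = −Q_H/T_H + Q_C/T_C = 0.668 kJ/K (> 0, since η = 0.206 < η_Carnot = 0.439).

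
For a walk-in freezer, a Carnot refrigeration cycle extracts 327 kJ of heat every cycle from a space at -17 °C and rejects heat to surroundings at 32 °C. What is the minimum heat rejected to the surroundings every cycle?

Q_H ≈ 390 kJ

T_H = 32 °C → 32 + 273.15 = 305.15 K.
T_C = -17 °C → -17 + 273.15 = 256.15 K.
For a reversible cycle Q_H/Q_C = T_H/T_C, so Q_H = Q_C·T_H/T_C = 327 × 305.15/256.15 = 390 kJ.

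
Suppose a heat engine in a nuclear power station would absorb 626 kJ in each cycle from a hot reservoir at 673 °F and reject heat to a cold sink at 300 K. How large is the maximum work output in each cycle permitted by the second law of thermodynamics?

T_H = 673 °F → (673 − 32) × 5/9 = 356.11 °C = 629.26 K.
By the Carnot theorem, η_max = 1 − T_C/T_H = 1 − 300.00/629.26 = 0.5233.
W_max = η_max · Q_H = 0.5233 × 626 = 328 kJ.

W_max ≈ 328 kJ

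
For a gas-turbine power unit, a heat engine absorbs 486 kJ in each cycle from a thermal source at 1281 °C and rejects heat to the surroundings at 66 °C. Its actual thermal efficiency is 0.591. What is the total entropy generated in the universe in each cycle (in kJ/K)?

ΔS_univ ≈ 0.2734 kJ/K

T_H = 1281 °C → 1281 + 273.15 = 1554.15 K.
T_C = 66 °C → 66 + 273.15 = 339.15 K.
W = η·Q_H = 0.591 × 486 = 287.2 kJ, so Q_C = Q_H − W = 198.8 kJ.
The hot reservoir loses entropy Q_H/T_H = 486/1554.15 = 0.3127 kJ/K; the cold reservoir gains Q_C/T_C = 198.8/339.15 = 0.5861 kJ/K.
ΔS_univ = −Q_H/T_H + Q_C/T_C = 0.2734 kJ/K (> 0, since η = 0.591 < η_Carnot = 0.782).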